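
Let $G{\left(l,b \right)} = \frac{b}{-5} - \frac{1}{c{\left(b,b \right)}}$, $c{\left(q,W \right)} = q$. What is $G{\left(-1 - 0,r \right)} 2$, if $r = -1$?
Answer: $\frac{12}{5} \approx 2.4$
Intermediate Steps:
$G{\left(l,b \right)} = - \frac{1}{b} - \frac{b}{5}$ ($G{\left(l,b \right)} = \frac{b}{-5} - \frac{1}{b} = b \left(- \frac{1}{5}\right) - \frac{1}{b} = - \frac{b}{5} - \frac{1}{b} = - \frac{1}{b} - \frac{b}{5}$)
$G{\left(-1 - 0,r \right)} 2 = \left(- \frac{1}{-1} - - \frac{1}{5}\right) 2 = \left(\left(-1\right) \left(-1\right) + \frac{1}{5}\right) 2 = \left(1 + \frac{1}{5}\right) 2 = \frac{6}{5} \cdot 2 = \frac{12}{5}$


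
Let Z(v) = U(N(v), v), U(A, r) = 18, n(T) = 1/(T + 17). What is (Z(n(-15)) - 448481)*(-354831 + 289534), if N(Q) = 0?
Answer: 29283288511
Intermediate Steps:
n(T) = 1/(17 + T)
Z(v) = 18
(Z(n(-15)) - 448481)*(-354831 + 289534) = (18 - 448481)*(-354831 + 289534) = -448463*(-65297) = 29283288511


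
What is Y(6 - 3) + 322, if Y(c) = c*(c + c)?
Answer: 340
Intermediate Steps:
Y(c) = 2*c**2 (Y(c) = c*(2*c) = 2*c**2)
Y(6 - 3) + 322 = 2*(6 - 3)**2 + 322 = 2*3**2 + 322 = 2*9 + 322 = 18 + 322 = 340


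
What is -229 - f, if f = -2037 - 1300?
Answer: 3108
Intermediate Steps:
f = -3337
-229 - f = -229 - 1*(-3337) = -229 + 3337 = 3108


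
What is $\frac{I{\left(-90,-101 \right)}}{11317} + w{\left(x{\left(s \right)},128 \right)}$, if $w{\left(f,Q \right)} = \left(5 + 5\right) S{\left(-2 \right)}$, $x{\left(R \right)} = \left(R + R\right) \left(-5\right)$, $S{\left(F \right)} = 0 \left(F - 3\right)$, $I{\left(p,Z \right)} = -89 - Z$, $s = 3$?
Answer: $\frac{12}{11317} \approx 0.0010604$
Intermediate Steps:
$S{\left(F \right)} = 0$ ($S{\left(F \right)} = 0 \left(-3 + F\right) = 0$)
$x{\left(R \right)} = - 10 R$ ($x{\left(R \right)} = 2 R \left(-5\right) = - 10 R$)
$w{\left(f,Q \right)} = 0$ ($w{\left(f,Q \right)} = \left(5 + 5\right) 0 = 10 \cdot 0 = 0$)
$\frac{I{\left(-90,-101 \right)}}{11317} + w{\left(x{\left(s \right)},128 \right)} = \frac{-89 - -101}{11317} + 0 = \left(-89 + 101\right) \frac{1}{11317} + 0 = 12 \cdot \frac{1}{11317} + 0 = \frac{12}{11317} + 0 = \frac{12}{11317}$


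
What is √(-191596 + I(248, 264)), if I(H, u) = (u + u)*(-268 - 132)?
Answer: 2*I*√100699 ≈ 634.66*I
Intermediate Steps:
I(H, u) = -800*u (I(H, u) = (2*u)*(-400) = -800*u)
√(-191596 + I(248, 264)) = √(-191596 - 800*264) = √(-191596 - 211200) = √(-402796) = 2*I*√100699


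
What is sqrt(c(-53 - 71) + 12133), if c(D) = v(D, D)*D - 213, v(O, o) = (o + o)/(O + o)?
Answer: 2*sqrt(2949) ≈ 108.61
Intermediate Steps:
v(O, o) = 2*o/(O + o) (v(O, o) = (2*o)/(O + o) = 2*o/(O + o))
c(D) = -213 + D (c(D) = (2*D/(D + D))*D - 213 = (2*D/((2*D)))*D - 213 = (2*D*(1/(2*D)))*D - 213 = 1*D - 213 = D - 213 = -213 + D)
sqrt(c(-53 - 71) + 12133) = sqrt((-213 + (-53 - 71)) + 12133) = sqrt((-213 - 124) + 12133) = sqrt(-337 + 12133) = sqrt(11796) = 2*sqrt(2949)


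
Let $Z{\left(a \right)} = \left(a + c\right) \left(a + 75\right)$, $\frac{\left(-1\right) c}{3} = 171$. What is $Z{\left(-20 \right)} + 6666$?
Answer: $-22649$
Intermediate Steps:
$c = -513$ ($c = \left(-3\right) 171 = -513$)
$Z{\left(a \right)} = \left(-513 + a\right) \left(75 + a\right)$ ($Z{\left(a \right)} = \left(a - 513\right) \left(a + 75\right) = \left(-513 + a\right) \left(75 + a\right)$)
$Z{\left(-20 \right)} + 6666 = \left(-38475 + \left(-20\right)^{2} - -8760\right) + 6666 = \left(-38475 + 400 + 8760\right) + 6666 = -29315 + 6666 = -22649$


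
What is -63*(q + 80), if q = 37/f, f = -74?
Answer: -10017/2 ≈ -5008.5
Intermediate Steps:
q = -1/2 (q = 37/(-74) = 37*(-1/74) = -1/2 ≈ -0.50000)
-63*(q + 80) = -63*(-1/2 + 80) = -63*159/2 = -10017/2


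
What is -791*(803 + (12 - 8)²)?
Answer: -647829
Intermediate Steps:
-791*(803 + (12 - 8)²) = -791*(803 + 4²) = -791*(803 + 16) = -791*819 = -647829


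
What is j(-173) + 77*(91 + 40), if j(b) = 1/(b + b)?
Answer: 3490101/346 ≈ 10087.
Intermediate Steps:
j(b) = 1/(2*b)
j(-173) + 77*(91 + 40) = (½)/(-173) + 77*(91 + 40) = (½)*(-1/173) + 77*131 = -1/346 + 10087 = 3490101/346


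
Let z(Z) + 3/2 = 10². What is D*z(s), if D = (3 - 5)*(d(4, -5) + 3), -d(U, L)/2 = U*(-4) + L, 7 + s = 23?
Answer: -8865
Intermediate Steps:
s = 16 (s = -7 + 23 = 16)
z(Z) = 197/2 (z(Z) = -3/2 + 10² = -3/2 + 100 = 197/2)
d(U, L) = -2*L + 8*U (d(U, L) = -2*(U*(-4) + L) = -2*(-4*U + L) = -2*(L - 4*U) = -2*L + 8*U)
D = -90 (D = (3 - 5)*((-2*(-5) + 8*4) + 3) = -2*((10 + 32) + 3) = -2*(42 + 3) = -2*45 = -90)
D*z(s) = -90*197/2 = -8865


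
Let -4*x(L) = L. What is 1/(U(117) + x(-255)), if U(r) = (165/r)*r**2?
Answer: 4/77475 ≈ 5.1630e-5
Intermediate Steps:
x(L) = -L/4
U(r) = 165*r
1/(U(117) + x(-255)) = 1/(165*117 - 1/4*(-255)) = 1/(19305 + 255/4) = 1/(77475/4) = 4/77475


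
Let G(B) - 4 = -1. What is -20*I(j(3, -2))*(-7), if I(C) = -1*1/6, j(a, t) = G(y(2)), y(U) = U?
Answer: -70/3 ≈ -23.333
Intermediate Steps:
G(B) = 3 (G(B) = 4 - 1 = 3)
j(a, t) = 3
I(C) = -1/6 (I(C) = -1*1/6 = -1/6)
-20*I(j(3, -2))*(-7) = -20*(-1/6)*(-7) = (10/3)*(-7) = -70/3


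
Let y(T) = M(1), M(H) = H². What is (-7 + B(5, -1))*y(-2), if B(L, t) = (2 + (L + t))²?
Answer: 29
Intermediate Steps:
B(L, t) = (2 + L + t)²
y(T) = 1 (y(T) = 1² = 1)
(-7 + B(5, -1))*y(-2) = (-7 + (2 + 5 - 1)²)*1 = (-7 + 6²)*1 = (-7 + 36)*1 = 29*1 = 29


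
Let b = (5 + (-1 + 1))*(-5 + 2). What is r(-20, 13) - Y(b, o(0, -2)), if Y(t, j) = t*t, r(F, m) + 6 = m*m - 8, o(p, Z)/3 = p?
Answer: -70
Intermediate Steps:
o(p, Z) = 3*p
b = -15 (b = (5 + 0)*(-3) = 5*(-3) = -15)
r(F, m) = -14 + m² (r(F, m) = -6 + (m*m - 8) = -6 + (m² - 8) = -6 + (-8 + m²) = -14 + m²)
Y(t, j) = t²
r(-20, 13) - Y(b, o(0, -2)) = (-14 + 13²) - 1*(-15)² = (-14 + 169) - 1*225 = 155 - 225 = -70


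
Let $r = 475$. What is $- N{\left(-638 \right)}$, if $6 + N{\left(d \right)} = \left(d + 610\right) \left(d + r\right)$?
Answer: $-4558$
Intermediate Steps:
$N{\left(d \right)} = -6 + \left(475 + d\right) \left(610 + d\right)$ ($N{\left(d \right)} = -6 + \left(d + 610\right) \left(d + 475\right) = -6 + \left(610 + d\right) \left(475 + d\right) = -6 + \left(475 + d\right) \left(610 + d\right)$)
$- N{\left(-638 \right)} = - (289744 + \left(-638\right)^{2} + 1085 \left(-638\right)) = - (289744 + 407044 - 692230) = \left(-1\right) 4558 = -4558$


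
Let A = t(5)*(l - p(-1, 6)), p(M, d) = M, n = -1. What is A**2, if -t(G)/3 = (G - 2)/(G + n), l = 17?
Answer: 6561/4 ≈ 1640.3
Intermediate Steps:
t(G) = -3*(-2 + G)/(-1 + G) (t(G) = -3*(G - 2)/(G - 1) = -3*(-2 + G)/(-1 + G))
A = -81/2 (A = (3*(2 - 1*5)/(-1 + 5))*(17 - 1*(-1)) = (3*(2 - 5)/4)*(17 + 1) = (3*(1/4)*(-3))*18 = -9/4*18 = -81/2 ≈ -40.500)
A**2 = (-81/2)**2 = 6561/4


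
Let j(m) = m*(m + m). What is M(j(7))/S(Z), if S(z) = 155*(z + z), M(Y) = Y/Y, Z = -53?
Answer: -1/16430 ≈ -6.0864e-5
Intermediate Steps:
j(m) = 2*m**2 (j(m) = m*(2*m) = 2*m**2)
M(Y) = 1
S(z) = 310*z (S(z) = 155*(2*z) = 310*z)
M(j(7))/S(Z) = 1/(310*(-53)) = 1/(-16430) = 1*(-1/16430) = -1/16430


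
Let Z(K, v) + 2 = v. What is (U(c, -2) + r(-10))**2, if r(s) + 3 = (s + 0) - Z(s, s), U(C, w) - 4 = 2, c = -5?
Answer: 25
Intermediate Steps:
U(C, w) = 6 (U(C, w) = 4 + 2 = 6)
Z(K, v) = -2 + v
r(s) = -1 (r(s) = -3 + ((s + 0) - (-2 + s)) = -3 + (s + (2 - s)) = -3 + 2 = -1)
(U(c, -2) + r(-10))**2 = (6 - 1)**2 = 5**2 = 25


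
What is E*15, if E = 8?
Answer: 120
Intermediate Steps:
E*15 = 8*15 = 120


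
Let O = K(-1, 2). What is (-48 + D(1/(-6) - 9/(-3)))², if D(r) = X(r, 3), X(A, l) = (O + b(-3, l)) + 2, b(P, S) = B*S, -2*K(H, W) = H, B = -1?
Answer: 9409/4 ≈ 2352.3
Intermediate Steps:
K(H, W) = -H/2
O = ½ (O = -½*(-1) = ½ ≈ 0.50000)
b(P, S) = -S
X(A, l) = 5/2 - l (X(A, l) = (½ - l) + 2 = 5/2 - l)
D(r) = -½ (D(r) = 5/2 - 1*3 = 5/2 - 3 = -½)
(-48 + D(1/(-6) - 9/(-3)))² = (-48 - ½)² = (-97/2)² = 9409/4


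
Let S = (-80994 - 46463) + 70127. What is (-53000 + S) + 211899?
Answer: 101569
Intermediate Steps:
S = -57330 (S = -127457 + 70127 = -57330)
(-53000 + S) + 211899 = (-53000 - 57330) + 211899 = -110330 + 211899 = 101569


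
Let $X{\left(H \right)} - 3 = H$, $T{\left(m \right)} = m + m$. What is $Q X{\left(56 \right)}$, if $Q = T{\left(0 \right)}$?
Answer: $0$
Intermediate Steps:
$T{\left(m \right)} = 2 m$
$Q = 0$ ($Q = 2 \cdot 0 = 0$)
$X{\left(H \right)} = 3 + H$
$Q X{\left(56 \right)} = 0 \left(3 + 56\right) = 0 \cdot 59 = 0$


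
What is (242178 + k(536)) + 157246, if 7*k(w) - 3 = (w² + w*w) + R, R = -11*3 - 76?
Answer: 3370454/7 ≈ 4.8149e+5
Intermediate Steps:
R = -109 (R = -33 - 76 = -109)
k(w) = -106/7 + 2*w²/7 (k(w) = 3/7 + ((w² + w*w) - 109)/7 = 3/7 + ((w² + w²) - 109)/7 = 3/7 + (2*w² - 109)/7 = 3/7 + (-109 + 2*w²)/7 = 3/7 + (-109/7 + 2*w²/7) = -106/7 + 2*w²/7)
(242178 + k(536)) + 157246 = (242178 + (-106/7 + (2/7)*536²)) + 157246 = (242178 + (-106/7 + (2/7)*287296)) + 157246 = (242178 + (-106/7 + 574592/7)) + 157246 = (242178 + 574486/7) + 157246 = 2269732/7 + 157246 = 3370454/7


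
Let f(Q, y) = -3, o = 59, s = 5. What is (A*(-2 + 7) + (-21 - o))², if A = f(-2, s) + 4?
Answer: 5625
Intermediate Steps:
A = 1 (A = -3 + 4 = 1)
(A*(-2 + 7) + (-21 - o))² = (1*(-2 + 7) + (-21 - 1*59))² = (1*5 + (-21 - 59))² = (5 - 80)² = (-75)² = 5625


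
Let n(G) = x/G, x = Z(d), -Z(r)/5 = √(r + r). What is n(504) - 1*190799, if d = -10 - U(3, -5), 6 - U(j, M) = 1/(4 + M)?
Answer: -190799 - 5*I*√34/504 ≈ -1.908e+5 - 0.057847*I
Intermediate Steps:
U(j, M) = 6 - 1/(4 + M)
d = -17 (d = -10 - (23 + 6*(-5))/(4 - 5) = -10 - (23 - 30)/(-1) = -10 - (-1)*(-7) = -10 - 1*7 = -10 - 7 = -17)
Z(r) = -5*√2*√r (Z(r) = -5*√(r + r) = -5*√2*√r)
x = -5*I*√34 (x = -5*√2*√(-17) = -5*√2*I*√17 = -5*I*√34 ≈ -29.155*I)
n(G) = -5*I*√34/G (n(G) = (-5*I*√34)/G = -5*I*√34/G)
n(504) - 1*190799 = -5*I*√34/504 - 1*190799 = -5*I*√34*1/504 - 190799 = -5*I*√34/504 - 190799 = -190799 - 5*I*√34/504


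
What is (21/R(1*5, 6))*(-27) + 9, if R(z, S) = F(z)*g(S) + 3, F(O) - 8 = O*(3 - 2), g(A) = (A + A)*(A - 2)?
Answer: 1692/209 ≈ 8.0957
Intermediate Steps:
g(A) = 2*A*(-2 + A) (g(A) = (2*A)*(-2 + A) = 2*A*(-2 + A))
F(O) = 8 + O (F(O) = 8 + O*(3 - 2) = 8 + O*1 = 8 + O)
R(z, S) = 3 + 2*S*(-2 + S)*(8 + z) (R(z, S) = (8 + z)*(2*S*(-2 + S)) + 3 = 2*S*(-2 + S)*(8 + z) + 3 = 3 + 2*S*(-2 + S)*(8 + z))
(21/R(1*5, 6))*(-27) + 9 = (21/(3 + 2*6*(-2 + 6)*(8 + 1*5)))*(-27) + 9 = (21/(3 + 2*6*4*(8 + 5)))*(-27) + 9 = (21/(3 + 2*6*4*13))*(-27) + 9 = (21/(3 + 624))*(-27) + 9 = (21/627)*(-27) + 9 = (21*(1/627))*(-27) + 9 = (7/209)*(-27) + 9 = -189/209 + 9 = 1692/209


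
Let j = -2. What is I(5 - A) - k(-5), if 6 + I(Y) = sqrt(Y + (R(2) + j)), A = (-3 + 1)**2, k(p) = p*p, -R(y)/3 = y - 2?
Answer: -31 + I ≈ -31.0 + 1.0*I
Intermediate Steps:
R(y) = 6 - 3*y (R(y) = -3*(y - 2) = -3*(-2 + y) = 6 - 3*y)
k(p) = p**2
A = 4 (A = (-2)**2 = 4)
I(Y) = -6 + sqrt(-2 + Y) (I(Y) = -6 + sqrt(Y + ((6 - 3*2) - 2)) = -6 + sqrt(Y + ((6 - 6) - 2)) = -6 + sqrt(Y + (0 - 2)) = -6 + sqrt(Y - 2) = -6 + sqrt(-2 + Y))
I(5 - A) - k(-5) = (-6 + sqrt(-2 + (5 - 1*4))) - 1*(-5)**2 = (-6 + sqrt(-2 + (5 - 4))) - 1*25 = (-6 + sqrt(-2 + 1)) - 25 = (-6 + sqrt(-1)) - 25 = (-6 + I) - 25 = -31 + I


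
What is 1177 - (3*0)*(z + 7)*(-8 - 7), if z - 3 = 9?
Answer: 1177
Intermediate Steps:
z = 12 (z = 3 + 9 = 12)
1177 - (3*0)*(z + 7)*(-8 - 7) = 1177 - (3*0)*(12 + 7)*(-8 - 7) = 1177 - 0*19*(-15) = 1177 - 0*(-15) = 1177 - 1*0 = 1177 + 0 = 1177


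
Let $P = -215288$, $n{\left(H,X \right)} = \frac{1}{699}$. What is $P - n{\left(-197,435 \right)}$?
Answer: $- \frac{150486313}{699} \approx -2.1529 \cdot 10^{5}$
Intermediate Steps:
$n{\left(H,X \right)} = \frac{1}{699}$
$P - n{\left(-197,435 \right)} = -215288 - \frac{1}{699} = - \frac{150486313}{699}$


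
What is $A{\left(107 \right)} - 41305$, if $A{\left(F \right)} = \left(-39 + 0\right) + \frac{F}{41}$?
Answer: $- \frac{1694997}{41} \approx -41341.0$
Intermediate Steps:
$A{\left(F \right)} = -39 + \frac{F}{41}$ ($A{\left(F \right)} = -39 + F \frac{1}{41} = -39 + \frac{F}{41}$)
$A{\left(107 \right)} - 41305 = \left(-39 + \frac{1}{41} \cdot 107\right) - 41305 = \left(-39 + \frac{107}{41}\right) - 41305 = - \frac{1492}{41} - 41305 = - \frac{1694997}{41}$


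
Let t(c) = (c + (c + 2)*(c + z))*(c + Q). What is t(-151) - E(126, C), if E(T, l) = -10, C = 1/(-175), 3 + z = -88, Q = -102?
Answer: -9084461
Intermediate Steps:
z = -91 (z = -3 - 88 = -91)
C = -1/175 ≈ -0.0057143
t(c) = (-102 + c)*(c + (-91 + c)*(2 + c)) (t(c) = (c + (c + 2)*(c - 91))*(c - 102) = (c + (2 + c)*(-91 + c))*(-102 + c) = (c + (-91 + c)*(2 + c))*(-102 + c) = (-102 + c)*(c + (-91 + c)*(2 + c)))
t(-151) - E(126, C) = (18564 + (-151)³ - 190*(-151)² + 8794*(-151)) - 1*(-10) = (18564 - 3442951 - 190*22801 - 1327894) + 10 = (18564 - 3442951 - 4332190 - 1327894) + 10 = -9084471 + 10 = -9084461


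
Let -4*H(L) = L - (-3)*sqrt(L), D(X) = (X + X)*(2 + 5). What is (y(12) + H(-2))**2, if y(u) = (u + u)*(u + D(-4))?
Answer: 8912633/8 + 6333*I*sqrt(2)/4 ≈ 1.1141e+6 + 2239.1*I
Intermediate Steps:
D(X) = 14*X (D(X) = (2*X)*7 = 14*X)
y(u) = 2*u*(-56 + u) (y(u) = (u + u)*(u + 14*(-4)) = (2*u)*(u - 56) = (2*u)*(-56 + u) = 2*u*(-56 + u))
H(L) = -3*sqrt(L)/4 - L/4 (H(L) = -(L - (-3)*sqrt(L))/4 = -(L + 3*sqrt(L))/4 = -3*sqrt(L)/4 - L/4)
(y(12) + H(-2))**2 = (2*12*(-56 + 12) + (-3*I*sqrt(2)/4 - 1/4*(-2)))**2 = (2*12*(-44) + (-3*I*sqrt(2)/4 + 1/2))**2 = (-1056 + (-3*I*sqrt(2)/4 + 1/2))**2 = (-1056 + (1/2 - 3*I*sqrt(2)/4))**2 = (-2111/2 - 3*I*sqrt(2)/4)**2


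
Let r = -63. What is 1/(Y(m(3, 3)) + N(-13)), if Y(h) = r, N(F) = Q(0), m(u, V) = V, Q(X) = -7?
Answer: -1/70 ≈ -0.014286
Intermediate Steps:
N(F) = -7
Y(h) = -63
1/(Y(m(3, 3)) + N(-13)) = 1/(-63 - 7) = 1/(-70) = -1/70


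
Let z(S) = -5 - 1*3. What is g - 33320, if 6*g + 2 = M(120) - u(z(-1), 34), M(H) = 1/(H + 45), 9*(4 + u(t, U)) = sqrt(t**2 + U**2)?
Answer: -32986469/990 - sqrt(305)/27 ≈ -33320.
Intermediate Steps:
z(S) = -8 (z(S) = -5 - 3 = -8)
u(t, U) = -4 + sqrt(U**2 + t**2)/9 (u(t, U) = -4 + sqrt(t**2 + U**2)/9 = -4 + sqrt(U**2 + t**2)/9)
M(H) = 1/(45 + H)
g = 331/990 - sqrt(305)/27 (g = -1/3 + (1/(45 + 120) - (-4 + sqrt(34**2 + (-8)**2)/9))/6 = -1/3 + (1/165 - (-4 + sqrt(1156 + 64)/9))/6 = -1/3 + (1/165 - (-4 + sqrt(1220)/9))/6 = -1/3 + (1/165 - (-4 + (2*sqrt(305))/9))/6 = -1/3 + (1/165 - (-4 + 2*sqrt(305)/9))/6 = -1/3 + (1/165 + (4 - 2*sqrt(305)/9))/6 = -1/3 + (661/165 - 2*sqrt(305)/9)/6 = -1/3 + (661/990 - sqrt(305)/27) = 331/990 - sqrt(305)/27 ≈ -0.31248)
g - 33320 = (331/990 - sqrt(305)/27) - 33320 = -32986469/990 - sqrt(305)/27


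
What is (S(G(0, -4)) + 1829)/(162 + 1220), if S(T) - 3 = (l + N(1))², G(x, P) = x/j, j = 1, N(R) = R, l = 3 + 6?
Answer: 966/691 ≈ 1.3980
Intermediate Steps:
l = 9
G(x, P) = x (G(x, P) = x/1 = x*1 = x)
S(T) = 103 (S(T) = 3 + (9 + 1)² = 3 + 10² = 3 + 100 = 103)
(S(G(0, -4)) + 1829)/(162 + 1220) = (103 + 1829)/(162 + 1220) = 1932/1382 = 1932*(1/1382) = 966/691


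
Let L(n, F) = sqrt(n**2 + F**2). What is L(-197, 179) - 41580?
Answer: -41580 + 5*sqrt(2834) ≈ -41314.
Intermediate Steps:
L(n, F) = sqrt(F**2 + n**2)
L(-197, 179) - 41580 = sqrt(179**2 + (-197)**2) - 41580 = sqrt(32041 + 38809) - 41580 = sqrt(70850) - 41580 = 5*sqrt(2834) - 41580 = -41580 + 5*sqrt(2834)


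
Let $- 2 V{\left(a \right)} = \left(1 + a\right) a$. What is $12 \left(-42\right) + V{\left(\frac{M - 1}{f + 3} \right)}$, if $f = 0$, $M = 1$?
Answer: $-504$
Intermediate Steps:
$V{\left(a \right)} = - \frac{a \left(1 + a\right)}{2}$ ($V{\left(a \right)} = - \frac{\left(1 + a\right) a}{2} = - \frac{a \left(1 + a\right)}{2}$)
$12 \left(-42\right) + V{\left(\frac{M - 1}{f + 3} \right)} = 12 \left(-42\right) - \frac{\frac{1 - 1}{0 + 3} \left(1 + \frac{1 - 1}{0 + 3}\right)}{2} = -504 - \frac{\frac{0}{3} \left(1 + \frac{0}{3}\right)}{2} = -504 - \frac{0 \cdot \frac{1}{3} \left(1 + 0 \cdot \frac{1}{3}\right)}{2} = -504 - 0 \left(1 + 0\right) = -504 - 0 \cdot 1 = -504 + 0 = -504$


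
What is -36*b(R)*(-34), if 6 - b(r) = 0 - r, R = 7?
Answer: 15912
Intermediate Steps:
b(r) = 6 + r (b(r) = 6 - (0 - r) = 6 - (-1)*r = 6 + r)
-36*b(R)*(-34) = -36*(6 + 7)*(-34) = -36*13*(-34) = -468*(-34) = 15912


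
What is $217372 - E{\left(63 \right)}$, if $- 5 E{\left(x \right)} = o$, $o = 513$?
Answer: $\frac{1087373}{5} \approx 2.1747 \cdot 10^{5}$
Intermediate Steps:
$E{\left(x \right)} = - \frac{513}{5}$ ($E{\left(x \right)} = \left(- \frac{1}{5}\right) 513 = - \frac{513}{5}$)
$217372 - E{\left(63 \right)} = 217372 - - \frac{513}{5} = 217372 + \frac{513}{5} = \frac{1087373}{5}$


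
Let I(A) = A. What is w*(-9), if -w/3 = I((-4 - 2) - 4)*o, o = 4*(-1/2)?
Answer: 540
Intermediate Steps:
o = -2 (o = 4*(-1*½) = 4*(-½) = -2)
w = -60 (w = -3*((-4 - 2) - 4)*(-2) = -3*(-6 - 4)*(-2) = -(-30)*(-2) = -3*20 = -60)
w*(-9) = -60*(-9) = 540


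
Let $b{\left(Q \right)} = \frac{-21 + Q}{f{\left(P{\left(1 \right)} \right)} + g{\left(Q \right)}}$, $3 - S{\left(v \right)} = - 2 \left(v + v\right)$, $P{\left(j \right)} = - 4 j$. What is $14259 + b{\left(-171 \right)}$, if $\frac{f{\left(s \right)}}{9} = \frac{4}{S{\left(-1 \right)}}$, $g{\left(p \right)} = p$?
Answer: $\frac{983935}{69} \approx 14260.0$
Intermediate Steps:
$S{\left(v \right)} = 3 + 4 v$ ($S{\left(v \right)} = 3 - - 2 \left(v + v\right) = 3 - - 2 \cdot 2 v = 3 - - 4 v = 3 + 4 v$)
$f{\left(s \right)} = -36$ ($f{\left(s \right)} = 9 \frac{4}{3 + 4 \left(-1\right)} = 9 \frac{4}{3 - 4} = 9 \frac{4}{-1} = 9 \cdot 4 \left(-1\right) = 9 \left(-4\right) = -36$)
$b{\left(Q \right)} = \frac{-21 + Q}{-36 + Q}$
$14259 + b{\left(-171 \right)} = 14259 + \frac{-21 - 171}{-36 - 171} = 14259 + \frac{1}{-207} \left(-192\right) = 14259 - - \frac{64}{69} = 14259 + \frac{64}{69} = \frac{983935}{69}$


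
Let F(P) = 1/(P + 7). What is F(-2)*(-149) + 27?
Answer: -14/5 ≈ -2.8000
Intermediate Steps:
F(P) = 1/(7 + P)
F(-2)*(-149) + 27 = -149/(7 - 2) + 27 = -149/5 + 27 = -14/5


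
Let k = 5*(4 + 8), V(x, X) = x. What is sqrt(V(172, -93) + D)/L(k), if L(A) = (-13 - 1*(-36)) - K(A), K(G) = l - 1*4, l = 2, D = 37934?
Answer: 3*sqrt(4234)/25 ≈ 7.8083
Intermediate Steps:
K(G) = -2 (K(G) = 2 - 1*4 = 2 - 4 = -2)
k = 60 (k = 5*12 = 60)
L(A) = 25 (L(A) = (-13 - 1*(-36)) - 1*(-2) = (-13 + 36) + 2 = 23 + 2 = 25)
sqrt(V(172, -93) + D)/L(k) = sqrt(172 + 37934)/25 = sqrt(38106)*(1/25) = (3*sqrt(4234))*(1/25) = 3*sqrt(4234)/25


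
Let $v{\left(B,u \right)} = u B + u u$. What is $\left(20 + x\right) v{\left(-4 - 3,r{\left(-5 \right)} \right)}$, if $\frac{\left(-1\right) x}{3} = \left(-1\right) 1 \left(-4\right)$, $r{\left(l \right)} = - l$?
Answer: $-80$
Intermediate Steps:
$v{\left(B,u \right)} = u^{2} + B u$ ($v{\left(B,u \right)} = B u + u^{2} = u^{2} + B u$)
$x = -12$ ($x = - 3 \left(-1\right) 1 \left(-4\right) = - 3 \left(\left(-1\right) \left(-4\right)\right) = \left(-3\right) 4 = -12$)
$\left(20 + x\right) v{\left(-4 - 3,r{\left(-5 \right)} \right)} = \left(20 - 12\right) \left(-1\right) \left(-5\right) \left(\left(-4 - 3\right) - -5\right) = 8 \cdot 5 \left(\left(-4 - 3\right) + 5\right) = 8 \cdot 5 \left(-7 + 5\right) = 8 \cdot 5 \left(-2\right) = 8 \left(-10\right) = -80$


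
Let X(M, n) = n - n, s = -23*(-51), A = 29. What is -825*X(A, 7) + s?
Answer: 1173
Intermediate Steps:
s = 1173
X(M, n) = 0
-825*X(A, 7) + s = -825*0 + 1173 = 0 + 1173 = 1173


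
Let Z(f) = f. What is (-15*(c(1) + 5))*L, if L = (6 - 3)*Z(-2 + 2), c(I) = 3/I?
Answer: 0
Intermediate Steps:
L = 0 (L = (6 - 3)*(-2 + 2) = 3*0 = 0)
(-15*(c(1) + 5))*L = -15*(3/1 + 5)*0 = -15*(3*1 + 5)*0 = -15*(3 + 5)*0 = -15*8*0 = -120*0 = 0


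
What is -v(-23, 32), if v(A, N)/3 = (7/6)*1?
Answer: -7/2 ≈ -3.5000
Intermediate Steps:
v(A, N) = 7/2 (v(A, N) = 3*((7/6)*1) = 3*(7/6) = 7/2)
-v(-23, 32) = -1*7/2 = -7/2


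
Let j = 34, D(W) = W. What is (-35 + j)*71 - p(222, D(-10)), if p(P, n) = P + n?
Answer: -283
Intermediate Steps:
(-35 + j)*71 - p(222, D(-10)) = (-35 + 34)*71 - (222 - 10) = -1*71 - 1*212 = -71 - 212 = -283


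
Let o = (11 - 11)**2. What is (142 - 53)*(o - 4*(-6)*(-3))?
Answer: -6408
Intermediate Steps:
o = 0 (o = 0**2 = 0)
(142 - 53)*(o - 4*(-6)*(-3)) = (142 - 53)*(0 - 4*(-6)*(-3)) = 89*(0 + 24*(-3)) = 89*(0 - 72) = 89*(-72) = -6408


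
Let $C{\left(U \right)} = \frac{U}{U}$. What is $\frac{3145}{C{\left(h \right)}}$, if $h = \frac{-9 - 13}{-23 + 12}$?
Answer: $3145$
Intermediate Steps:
$h = 2$ ($h = - \frac{22}{-11} = \left(-22\right) \left(- \frac{1}{11}\right) = 2$)
$C{\left(U \right)} = 1$
$\frac{3145}{C{\left(h \right)}} = \frac{3145}{1} = 3145 \cdot 1 = 3145$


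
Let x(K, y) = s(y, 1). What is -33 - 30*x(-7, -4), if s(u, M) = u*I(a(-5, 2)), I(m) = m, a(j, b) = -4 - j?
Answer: 87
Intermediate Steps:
s(u, M) = u (s(u, M) = u*(-4 - 1*(-5)) = u*(-4 + 5) = u*1 = u)
x(K, y) = y
-33 - 30*x(-7, -4) = -33 - 30*(-4) = -33 + 120 = 87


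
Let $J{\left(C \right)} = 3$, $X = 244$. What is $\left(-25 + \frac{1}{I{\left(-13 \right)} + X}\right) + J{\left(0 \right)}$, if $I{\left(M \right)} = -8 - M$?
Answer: $- \frac{5477}{249} \approx -21.996$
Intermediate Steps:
$\left(-25 + \frac{1}{I{\left(-13 \right)} + X}\right) + J{\left(0 \right)} = \left(-25 + \frac{1}{\left(-8 - -13\right) + 244}\right) + 3 = \left(-25 + \frac{1}{\left(-8 + 13\right) + 244}\right) + 3 = \left(-25 + \frac{1}{5 + 244}\right) + 3 = \left(-25 + \frac{1}{249}\right) + 3 = - \frac{6224}{249} + 3 = - \frac{5477}{249}$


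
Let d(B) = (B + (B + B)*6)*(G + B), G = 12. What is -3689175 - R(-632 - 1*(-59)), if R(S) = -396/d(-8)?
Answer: -383674299/104 ≈ -3.6892e+6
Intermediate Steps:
d(B) = 13*B*(12 + B) (d(B) = (B + (B + B)*6)*(12 + B) = (B + (2*B)*6)*(12 + B) = (B + 12*B)*(12 + B) = (13*B)*(12 + B) = 13*B*(12 + B))
R(S) = 99/104 (R(S) = -396*(-1/(104*(12 - 8))) = -396/(13*(-8)*4) = -396/(-416) = -396*(-1/416) = 99/104)
-3689175 - R(-632 - 1*(-59)) = -3689175 - 1*99/104 = -3689175 - 99/104 = -383674299/104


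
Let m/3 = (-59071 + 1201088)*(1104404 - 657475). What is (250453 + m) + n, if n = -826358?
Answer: 1531200971474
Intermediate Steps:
m = 1531201547379 (m = 3*((-59071 + 1201088)*(1104404 - 657475)) = 3*(1142017*446929) = 3*510400515793 = 1531201547379)
(250453 + m) + n = (250453 + 1531201547379) - 826358 = 1531201797832 - 826358 = 1531200971474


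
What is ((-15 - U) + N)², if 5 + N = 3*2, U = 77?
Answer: 8281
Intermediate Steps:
N = 1 (N = -5 + 3*2 = -5 + 6 = 1)
((-15 - U) + N)² = ((-15 - 1*77) + 1)² = ((-15 - 77) + 1)² = (-92 + 1)² = (-91)² = 8281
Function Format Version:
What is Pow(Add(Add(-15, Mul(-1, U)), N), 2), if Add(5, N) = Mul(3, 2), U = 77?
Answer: 8281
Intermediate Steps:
N = 1 (N = Add(-5, Mul(3, 2)) = Add(-5, 6) = 1)
Pow(Add(Add(-15, Mul(-1, U)), N), 2) = Pow(Add(Add(-15, Mul(-1, 77)), 1), 2) = Pow(Add(Add(-15, -77), 1), 2) = Pow(Add(-92, 1), 2) = Pow(-91, 2) = 8281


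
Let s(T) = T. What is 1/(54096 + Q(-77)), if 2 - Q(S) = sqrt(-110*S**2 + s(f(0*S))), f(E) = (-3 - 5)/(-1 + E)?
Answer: 27049/1463622893 + I*sqrt(652182)/2927245786 ≈ 1.8481e-5 + 2.7588e-7*I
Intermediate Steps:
f(E) = -8/(-1 + E)
Q(S) = 2 - sqrt(8 - 110*S**2) (Q(S) = 2 - sqrt(-110*S**2 - 8/(-1 + 0*S)) = 2 - sqrt(-110*S**2 - 8/(-1 + 0)) = 2 - sqrt(-110*S**2 - 8/(-1)) = 2 - sqrt(-110*S**2 - 8*(-1)) = 2 - sqrt(-110*S**2 + 8) = 2 - sqrt(8 - 110*S**2))
1/(54096 + Q(-77)) = 1/(54096 + (2 - sqrt(8 - 110*(-77)**2))) = 1/(54096 + (2 - sqrt(8 - 110*5929))) = 1/(54096 + (2 - sqrt(8 - 652190))) = 1/(54096 + (2 - sqrt(-652182))) = 1/(54096 + (2 - I*sqrt(652182))) = 1/(54098 - I*sqrt(652182))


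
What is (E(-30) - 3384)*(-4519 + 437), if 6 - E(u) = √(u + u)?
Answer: 13788996 + 8164*I*√15 ≈ 1.3789e+7 + 31619.0*I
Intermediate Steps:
E(u) = 6 - √2*√u (E(u) = 6 - √(u + u) = 6 - √(2*u) = 6 - √2*√u)
(E(-30) - 3384)*(-4519 + 437) = ((6 - √2*√(-30)) - 3384)*(-4519 + 437) = ((6 - √2*I*√30) - 3384)*(-4082) = ((6 - 2*I*√15) - 3384)*(-4082) = (-3378 - 2*I*√15)*(-4082) = 13788996 + 8164*I*√15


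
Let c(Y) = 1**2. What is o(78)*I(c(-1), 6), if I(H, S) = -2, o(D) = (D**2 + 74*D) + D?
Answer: -23868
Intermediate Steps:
c(Y) = 1
o(D) = D**2 + 75*D
o(78)*I(c(-1), 6) = (78*(75 + 78))*(-2) = (78*153)*(-2) = 11934*(-2) = -23868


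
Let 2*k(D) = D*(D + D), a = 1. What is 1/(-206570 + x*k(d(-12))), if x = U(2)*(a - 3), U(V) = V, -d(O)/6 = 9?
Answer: -1/218234 ≈ -4.5822e-6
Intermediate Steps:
d(O) = -54 (d(O) = -6*9 = -54)
k(D) = D² (k(D) = (D*(D + D))/2 = (D*(2*D))/2 = (2*D²)/2 = D²)
x = -4 (x = 2*(1 - 3) = 2*(-2) = -4)
1/(-206570 + x*k(d(-12))) = 1/(-206570 - 4*(-54)²) = 1/(-206570 - 4*2916) = 1/(-206570 - 11664) = 1/(-218234) = -1/218234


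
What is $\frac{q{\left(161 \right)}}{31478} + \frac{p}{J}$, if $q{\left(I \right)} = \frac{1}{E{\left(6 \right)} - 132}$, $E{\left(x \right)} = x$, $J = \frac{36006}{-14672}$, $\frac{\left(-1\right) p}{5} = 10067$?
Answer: $\frac{488186557888559}{23801334228} \approx 20511.0$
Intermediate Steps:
$p = -50335$ ($p = \left(-5\right) 10067 = -50335$)
$J = - \frac{18003}{7336}$ ($J = 36006 \left(- \frac{1}{14672}\right) = - \frac{18003}{7336} \approx -2.4541$)
$q{\left(I \right)} = - \frac{1}{126}$ ($q{\left(I \right)} = \frac{1}{6 - 132} = \frac{1}{-126} = - \frac{1}{126}$)
$\frac{q{\left(161 \right)}}{31478} + \frac{p}{J} = - \frac{1}{126 \cdot 31478} - \frac{50335}{- \frac{18003}{7336}} = \left(- \frac{1}{126}\right) \frac{1}{31478} - - \frac{369257560}{18003} = - \frac{1}{3966228} + \frac{369257560}{18003} = \frac{488186557888559}{23801334228}$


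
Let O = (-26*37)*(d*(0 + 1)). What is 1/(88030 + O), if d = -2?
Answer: 1/89954 ≈ 1.1117e-5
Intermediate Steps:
O = 1924 (O = (-26*37)*(-2*(0 + 1)) = -(-1924) = -962*(-2) = 1924)
1/(88030 + O) = 1/(88030 + 1924) = 1/89954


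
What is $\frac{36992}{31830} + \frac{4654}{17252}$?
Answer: $\frac{196580701}{137282790} \approx 1.4319$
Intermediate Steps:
$\frac{36992}{31830} + \frac{4654}{17252} = 36992 \cdot \frac{1}{31830} + 4654 \cdot \frac{1}{17252} = \frac{18496}{15915} + \frac{2327}{8626} = \frac{196580701}{137282790}$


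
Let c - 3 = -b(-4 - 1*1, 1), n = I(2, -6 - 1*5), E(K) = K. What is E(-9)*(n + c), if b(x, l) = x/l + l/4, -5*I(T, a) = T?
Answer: -1323/20 ≈ -66.150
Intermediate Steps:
I(T, a) = -T/5
n = -⅖ (n = -⅕*2 = -⅖ ≈ -0.40000)
b(x, l) = l/4 + x/l (b(x, l) = x/l + l*(¼) = x/l + l/4 = l/4 + x/l)
c = 31/4 (c = 3 - ((¼)*1 + (-4 - 1*1)/1) = 3 - (¼ + (-4 - 1)*1) = 3 - (¼ - 5*1) = 3 - (¼ - 5) = 3 - 1*(-19/4) = 3 + 19/4 = 31/4 ≈ 7.7500)
E(-9)*(n + c) = -9*(-⅖ + 31/4) = -9*147/20 = -1323/20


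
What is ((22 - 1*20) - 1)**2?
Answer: 1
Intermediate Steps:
((22 - 1*20) - 1)**2 = ((22 - 20) - 1)**2 = (2 - 1)**2 = 1**2 = 1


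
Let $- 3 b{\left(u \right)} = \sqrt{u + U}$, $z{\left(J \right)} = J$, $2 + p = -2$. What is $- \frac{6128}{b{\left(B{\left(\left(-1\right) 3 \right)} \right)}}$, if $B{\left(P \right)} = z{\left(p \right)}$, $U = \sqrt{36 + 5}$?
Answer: $\frac{18384}{\sqrt{-4 + \sqrt{41}}} \approx 11859.0$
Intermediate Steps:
$p = -4$ ($p = -2 - 2 = -4$)
$U = \sqrt{41} \approx 6.4031$
$B{\left(P \right)} = -4$
$b{\left(u \right)} = - \frac{\sqrt{u + \sqrt{41}}}{3}$
$- \frac{6128}{b{\left(B{\left(\left(-1\right) 3 \right)} \right)}} = - \frac{6128}{\left(- \frac{1}{3}\right) \sqrt{-4 + \sqrt{41}}} = - 6128 \left(- \frac{3}{\sqrt{-4 + \sqrt{41}}}\right) = \frac{18384}{\sqrt{-4 + \sqrt{41}}}$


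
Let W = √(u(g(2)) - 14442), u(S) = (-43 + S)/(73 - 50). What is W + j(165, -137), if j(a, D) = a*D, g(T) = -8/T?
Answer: -22605 + I*√7640899/23 ≈ -22605.0 + 120.18*I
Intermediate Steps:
u(S) = -43/23 + S/23 (u(S) = (-43 + S)/23 = (-43 + S)*(1/23) = -43/23 + S/23)
j(a, D) = D*a
W = I*√7640899/23 (W = √((-43/23 + (-8/2)/23) - 14442) = √((-43/23 + (-8*½)/23) - 14442) = √((-43/23 + (1/23)*(-4)) - 14442) = √((-43/23 - 4/23) - 14442) = √(-47/23 - 14442) = √(-332213/23) = I*√7640899/23 ≈ 120.18*I)
W + j(165, -137) = I*√7640899/23 - 137*165 = I*√7640899/23 - 22605 = -22605 + I*√7640899/23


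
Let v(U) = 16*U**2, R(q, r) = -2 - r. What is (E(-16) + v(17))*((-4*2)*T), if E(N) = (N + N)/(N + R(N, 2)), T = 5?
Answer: -185024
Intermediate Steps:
E(N) = 2*N/(-4 + N) (E(N) = (N + N)/(N + (-2 - 1*2)) = (2*N)/(N + (-2 - 2)) = (2*N)/(N - 4) = (2*N)/(-4 + N) = 2*N/(-4 + N))
(E(-16) + v(17))*((-4*2)*T) = (2*(-16)/(-4 - 16) + 16*17**2)*(-4*2*5) = (2*(-16)/(-20) + 16*289)*(-8*5) = (2*(-16)*(-1/20) + 4624)*(-40) = (8/5 + 4624)*(-40) = (23128/5)*(-40) = -185024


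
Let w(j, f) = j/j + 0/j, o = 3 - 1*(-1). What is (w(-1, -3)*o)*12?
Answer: 48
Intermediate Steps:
o = 4 (o = 3 + 1 = 4)
w(j, f) = 1 (w(j, f) = 1 + 0 = 1)
(w(-1, -3)*o)*12 = (1*4)*12 = 4*12 = 48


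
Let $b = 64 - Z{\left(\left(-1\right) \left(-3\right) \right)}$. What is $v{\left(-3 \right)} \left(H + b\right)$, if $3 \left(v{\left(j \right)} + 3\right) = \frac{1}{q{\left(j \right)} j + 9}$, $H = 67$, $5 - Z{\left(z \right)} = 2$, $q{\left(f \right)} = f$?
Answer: $- \frac{10304}{27} \approx -381.63$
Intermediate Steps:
$Z{\left(z \right)} = 3$ ($Z{\left(z \right)} = 5 - 2 = 3$)
$b = 61$ ($b = 64 - 3 = 61$)
$v{\left(j \right)} = -3 + \frac{1}{3 \left(9 + j^{2}\right)}$ ($v{\left(j \right)} = -3 + \frac{1}{3 \left(j j + 9\right)} = -3 + \frac{1}{3 \left(j^{2} + 9\right)} = -3 + \frac{1}{3 \left(9 + j^{2}\right)}$)
$v{\left(-3 \right)} \left(H + b\right) = \frac{-80 - 9 \left(-3\right)^{2}}{3 \left(9 + \left(-3\right)^{2}\right)} \left(67 + 61\right) = \frac{-80 - 81}{3 \left(9 + 9\right)} 128 = \frac{-80 - 81}{3 \cdot 18} \cdot 128 = \frac{1}{3} \cdot \frac{1}{18} \left(-161\right) 128 = \left(- \frac{161}{54}\right) 128 = - \frac{10304}{27}$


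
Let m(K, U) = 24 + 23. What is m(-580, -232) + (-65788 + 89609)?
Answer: 23868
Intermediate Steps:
m(K, U) = 47
m(-580, -232) + (-65788 + 89609) = 47 + (-65788 + 89609) = 47 + 23821 = 23868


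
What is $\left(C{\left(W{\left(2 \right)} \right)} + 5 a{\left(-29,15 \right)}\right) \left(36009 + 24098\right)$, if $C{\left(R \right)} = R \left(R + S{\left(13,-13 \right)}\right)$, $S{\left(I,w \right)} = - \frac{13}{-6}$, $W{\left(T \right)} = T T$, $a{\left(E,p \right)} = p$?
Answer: $\frac{17971993}{3} \approx 5.9907 \cdot 10^{6}$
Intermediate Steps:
$W{\left(T \right)} = T^{2}$
$S{\left(I,w \right)} = \frac{13}{6}$ ($S{\left(I,w \right)} = \left(-13\right) \left(- \frac{1}{6}\right) = \frac{13}{6}$)
$C{\left(R \right)} = R \left(\frac{13}{6} + R\right)$ ($C{\left(R \right)} = R \left(R + \frac{13}{6}\right) = R \left(\frac{13}{6} + R\right)$)
$\left(C{\left(W{\left(2 \right)} \right)} + 5 a{\left(-29,15 \right)}\right) \left(36009 + 24098\right) = \left(\frac{2^{2} \left(13 + 6 \cdot 2^{2}\right)}{6} + 5 \cdot 15\right) \left(36009 + 24098\right) = \left(\frac{1}{6} \cdot 4 \left(13 + 6 \cdot 4\right) + 75\right) 60107 = \left(\frac{1}{6} \cdot 4 \left(13 + 24\right) + 75\right) 60107 = \left(\frac{1}{6} \cdot 4 \cdot 37 + 75\right) 60107 = \left(\frac{74}{3} + 75\right) 60107 = \frac{299}{3} \cdot 60107 = \frac{17971993}{3}$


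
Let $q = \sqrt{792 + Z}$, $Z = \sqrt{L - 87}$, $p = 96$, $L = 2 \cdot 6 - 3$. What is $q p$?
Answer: $96 \sqrt{792 + i \sqrt{78}} \approx 2701.7 + 15.063 i$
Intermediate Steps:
$L = 9$ ($L = 12 - 3 = 9$)
$Z = i \sqrt{78}$ ($Z = \sqrt{9 - 87} = \sqrt{-78} = i \sqrt{78} \approx 8.8318 i$)
$q = \sqrt{792 + i \sqrt{78}} \approx 28.143 + 0.1569 i$
$q p = \sqrt{792 + i \sqrt{78}} \cdot 96 = 96 \sqrt{792 + i \sqrt{78}}$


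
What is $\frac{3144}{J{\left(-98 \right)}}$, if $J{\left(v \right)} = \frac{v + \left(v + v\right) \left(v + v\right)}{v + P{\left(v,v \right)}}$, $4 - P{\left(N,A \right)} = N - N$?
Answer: $- \frac{147768}{19159} \approx -7.7127$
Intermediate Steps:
$P{\left(N,A \right)} = 4$ ($P{\left(N,A \right)} = 4 - \left(N - N\right) = 4 - 0 = 4 + 0 = 4$)
$J{\left(v \right)} = \frac{v + 4 v^{2}}{4 + v}$ ($J{\left(v \right)} = \frac{v + \left(v + v\right) \left(v + v\right)}{v + 4} = \frac{v + 2 v 2 v}{4 + v} = \frac{v + 4 v^{2}}{4 + v}$)
$\frac{3144}{J{\left(-98 \right)}} = \frac{3144}{\left(-98\right) \frac{1}{4 - 98} \left(1 + 4 \left(-98\right)\right)} = \frac{3144}{\left(-98\right) \frac{1}{-94} \left(1 - 392\right)} = \frac{3144}{\left(-98\right) \left(- \frac{1}{94}\right) \left(-391\right)} = \frac{3144}{- \frac{19159}{47}} = 3144 \left(- \frac{47}{19159}\right) = - \frac{147768}{19159}$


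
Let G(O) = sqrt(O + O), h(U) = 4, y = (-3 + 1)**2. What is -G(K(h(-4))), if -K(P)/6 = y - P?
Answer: 0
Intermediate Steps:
y = 4 (y = (-2)**2 = 4)
K(P) = -24 + 6*P (K(P) = -6*(4 - P) = -24 + 6*P)
G(O) = sqrt(2)*sqrt(O) (G(O) = sqrt(2*O) = sqrt(2)*sqrt(O))
-G(K(h(-4))) = -sqrt(2)*sqrt(-24 + 6*4) = -sqrt(2)*sqrt(-24 + 24) = -sqrt(2)*sqrt(0) = -sqrt(2)*0 = -1*0 = 0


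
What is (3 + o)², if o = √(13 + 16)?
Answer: (3 + √29)² ≈ 70.311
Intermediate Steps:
o = √29 ≈ 5.3852
(3 + o)² = (3 + √29)²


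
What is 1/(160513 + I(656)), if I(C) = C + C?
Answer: 1/161825 ≈ 6.1795e-6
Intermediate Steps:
I(C) = 2*C
1/(160513 + I(656)) = 1/(160513 + 2*656) = 1/(160513 + 1312) = 1/161825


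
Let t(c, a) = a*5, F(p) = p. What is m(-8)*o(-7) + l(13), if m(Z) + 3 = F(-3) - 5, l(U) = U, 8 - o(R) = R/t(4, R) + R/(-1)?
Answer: 21/5 ≈ 4.2000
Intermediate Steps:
t(c, a) = 5*a
o(R) = 39/5 + R (o(R) = 8 - (R/((5*R)) + R/(-1)) = 8 - (R*(1/(5*R)) + R*(-1)) = 8 - (1/5 - R) = 8 + (-1/5 + R) = 39/5 + R)
m(Z) = -11 (m(Z) = -3 + (-3 - 5) = -3 - 8 = -11)
m(-8)*o(-7) + l(13) = -11*(39/5 - 7) + 13 = -11*4/5 + 13 = -44/5 + 13 = 21/5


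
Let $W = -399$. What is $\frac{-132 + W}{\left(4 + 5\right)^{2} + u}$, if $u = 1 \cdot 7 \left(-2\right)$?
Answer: $- \frac{531}{67} \approx -7.9254$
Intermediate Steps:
$u = -14$ ($u = 7 \left(-2\right) = -14$)
$\frac{-132 + W}{\left(4 + 5\right)^{2} + u} = \frac{-132 - 399}{\left(4 + 5\right)^{2} - 14} = - \frac{531}{9^{2} - 14} = - \frac{531}{81 - 14} = - \frac{531}{67}$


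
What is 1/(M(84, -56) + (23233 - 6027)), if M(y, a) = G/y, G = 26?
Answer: 42/722665 ≈ 5.8118e-5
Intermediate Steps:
M(y, a) = 26/y
1/(M(84, -56) + (23233 - 6027)) = 1/(26/84 + (23233 - 6027)) = 1/(26*(1/84) + 17206) = 1/(13/42 + 17206) = 1/(722665/42) = 42/722665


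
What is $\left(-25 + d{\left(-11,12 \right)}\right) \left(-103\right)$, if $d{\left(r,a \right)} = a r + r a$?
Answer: $29767$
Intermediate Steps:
$d{\left(r,a \right)} = 2 a r$ ($d{\left(r,a \right)} = a r + a r = 2 a r$)
$\left(-25 + d{\left(-11,12 \right)}\right) \left(-103\right) = \left(-25 + 2 \cdot 12 \left(-11\right)\right) \left(-103\right) = \left(-25 - 264\right) \left(-103\right) = \left(-289\right) \left(-103\right) = 29767$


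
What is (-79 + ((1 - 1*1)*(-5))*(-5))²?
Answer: 6241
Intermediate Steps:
(-79 + ((1 - 1*1)*(-5))*(-5))² = (-79 + ((1 - 1)*(-5))*(-5))² = (-79 + (0*(-5))*(-5))² = (-79 + 0*(-5))² = (-79 + 0)² = (-79)² = 6241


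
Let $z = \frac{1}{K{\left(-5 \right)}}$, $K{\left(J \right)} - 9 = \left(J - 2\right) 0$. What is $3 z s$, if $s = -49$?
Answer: $- \frac{49}{3} \approx -16.333$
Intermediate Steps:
$K{\left(J \right)} = 9$ ($K{\left(J \right)} = 9 + \left(J - 2\right) 0 = 9 + \left(-2 + J\right) 0 = 9 + 0 = 9$)
$z = \frac{1}{9} \approx 0.11111$
$3 z s = 3 \cdot \frac{1}{9} \left(-49\right) = \frac{1}{3} \left(-49\right) = - \frac{49}{3}$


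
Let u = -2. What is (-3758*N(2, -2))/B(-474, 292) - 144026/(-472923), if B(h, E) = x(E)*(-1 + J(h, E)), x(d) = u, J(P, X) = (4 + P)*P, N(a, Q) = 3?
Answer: 34751835205/105357313017 ≈ 0.32985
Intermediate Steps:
J(P, X) = P*(4 + P)
x(d) = -2
B(h, E) = 2 - 2*h*(4 + h) (B(h, E) = -2*(-1 + h*(4 + h)) = 2 - 2*h*(4 + h))
(-3758*N(2, -2))/B(-474, 292) - 144026/(-472923) = (-3758*3)/(2 - 2*(-474)*(4 - 474)) - 144026/(-472923) = -11274/(2 - 2*(-474)*(-470)) - 144026*(-1/472923) = -11274/(2 - 445560) + 144026/472923 = -11274/(-445558) + 144026/472923 = -11274*(-1/445558) + 144026/472923 = 5637/222779 + 144026/472923 = 34751835205/105357313017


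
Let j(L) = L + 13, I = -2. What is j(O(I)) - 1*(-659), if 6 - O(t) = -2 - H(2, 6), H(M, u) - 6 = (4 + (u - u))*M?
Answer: 694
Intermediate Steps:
H(M, u) = 6 + 4*M (H(M, u) = 6 + (4 + (u - u))*M = 6 + (4 + 0)*M = 6 + 4*M)
O(t) = 22 (O(t) = 6 - (-2 - (6 + 4*2)) = 6 - (-2 - (6 + 8)) = 6 - (-2 - 1*14) = 6 - (-2 - 14) = 6 - 1*(-16) = 6 + 16 = 22)
j(L) = 13 + L
j(O(I)) - 1*(-659) = (13 + 22) - 1*(-659) = 35 + 659 = 694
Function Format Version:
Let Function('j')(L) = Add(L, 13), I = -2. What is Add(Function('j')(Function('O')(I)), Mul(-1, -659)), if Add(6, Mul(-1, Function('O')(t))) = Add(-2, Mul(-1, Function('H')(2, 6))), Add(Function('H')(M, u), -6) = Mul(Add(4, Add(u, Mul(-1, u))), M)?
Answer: 694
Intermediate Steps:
Function('H')(M, u) = Add(6, Mul(4, M)) (Function('H')(M, u) = Add(6, Mul(Add(4, Add(u, Mul(-1, u))), M)) = Add(6, Mul(Add(4, 0), M)) = Add(6, Mul(4, M)))
Function('O')(t) = 22 (Function('O')(t) = Add(6, Mul(-1, Add(-2, Mul(-1, Add(6, Mul(4, 2)))))) = Add(6, Mul(-1, Add(-2, Mul(-1, Add(6, 8))))) = Add(6, Mul(-1, Add(-2, Mul(-1, 14)))) = Add(6, Mul(-1, Add(-2, -14))) = Add(6, Mul(-1, -16)) = Add(6, 16) = 22)
Function('j')(L) = Add(13, L)
Add(Function('j')(Function('O')(I)), Mul(-1, -659)) = Add(Add(13, 22), Mul(-1, -659)) = Add(35, 659) = 694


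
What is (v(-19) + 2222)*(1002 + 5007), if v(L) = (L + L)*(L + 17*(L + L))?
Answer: 165199428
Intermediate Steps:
v(L) = 70*L² (v(L) = (2*L)*(L + 17*(2*L)) = (2*L)*(L + 34*L) = (2*L)*(35*L) = 70*L²)
(v(-19) + 2222)*(1002 + 5007) = (70*(-19)² + 2222)*(1002 + 5007) = (70*361 + 2222)*6009 = (25270 + 2222)*6009 = 27492*6009 = 165199428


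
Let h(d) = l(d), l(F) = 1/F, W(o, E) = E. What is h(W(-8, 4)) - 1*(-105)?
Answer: 421/4 ≈ 105.25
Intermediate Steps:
h(d) = 1/d
h(W(-8, 4)) - 1*(-105) = 1/4 - 1*(-105) = 1/4 + 105 = 421/4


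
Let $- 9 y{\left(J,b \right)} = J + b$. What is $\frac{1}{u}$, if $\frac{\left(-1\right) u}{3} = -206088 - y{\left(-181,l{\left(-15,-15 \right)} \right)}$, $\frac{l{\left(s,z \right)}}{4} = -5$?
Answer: $\frac{1}{618331} \approx 1.6173 \cdot 10^{-6}$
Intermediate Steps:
$l{\left(s,z \right)} = -20$ ($l{\left(s,z \right)} = 4 \left(-5\right) = -20$)
$y{\left(J,b \right)} = - \frac{J}{9} - \frac{b}{9}$ ($y{\left(J,b \right)} = - \frac{J + b}{9} = - \frac{J}{9} - \frac{b}{9}$)
$u = 618331$ ($u = - 3 \left(-206088 - \left(\left(- \frac{1}{9}\right) \left(-181\right) - - \frac{20}{9}\right)\right) = - 3 \left(-206088 - \left(\frac{181}{9} + \frac{20}{9}\right)\right) = - 3 \left(-206088 - \frac{67}{3}\right) = \left(-3\right) \left(- \frac{618331}{3}\right) = 618331$)
$\frac{1}{u} = \frac{1}{618331}$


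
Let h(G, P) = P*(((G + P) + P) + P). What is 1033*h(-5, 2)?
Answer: 2066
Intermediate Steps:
h(G, P) = P*(G + 3*P) (h(G, P) = P*((G + 2*P) + P) = P*(G + 3*P))
1033*h(-5, 2) = 1033*(2*(-5 + 3*2)) = 1033*(2*(-5 + 6)) = 1033*(2*1) = 1033*2 = 2066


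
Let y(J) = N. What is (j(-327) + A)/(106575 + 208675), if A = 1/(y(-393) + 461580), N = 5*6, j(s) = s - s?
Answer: 1/145522552500 ≈ 6.8718e-12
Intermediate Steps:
j(s) = 0
N = 30
y(J) = 30
A = 1/461610 (A = 1/(30 + 461580) = 1/461610 ≈ 2.1663e-6)
(j(-327) + A)/(106575 + 208675) = (0 + 1/461610)/(106575 + 208675) = (1/461610)/315250 = (1/461610)*(1/315250) = 1/145522552500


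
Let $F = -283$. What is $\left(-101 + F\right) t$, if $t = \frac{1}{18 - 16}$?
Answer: $-192$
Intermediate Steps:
$t = \frac{1}{2} \approx 0.5$
$\left(-101 + F\right) t = \left(-101 - 283\right) \frac{1}{2} = \left(-384\right) \frac{1}{2} = -192$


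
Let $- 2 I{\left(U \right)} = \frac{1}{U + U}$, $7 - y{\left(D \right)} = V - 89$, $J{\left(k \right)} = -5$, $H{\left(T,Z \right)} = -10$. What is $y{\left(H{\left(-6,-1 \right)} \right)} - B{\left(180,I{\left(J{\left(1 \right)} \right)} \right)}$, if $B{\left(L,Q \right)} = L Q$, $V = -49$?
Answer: $136$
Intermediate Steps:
$y{\left(D \right)} = 145$ ($y{\left(D \right)} = 7 - \left(-49 - 89\right) = 7 - -138 = 7 + 138 = 145$)
$I{\left(U \right)} = - \frac{1}{4 U}$ ($I{\left(U \right)} = - \frac{1}{2 \left(U + U\right)} = - \frac{1}{2 \cdot 2 U} = - \frac{\frac{1}{2} \frac{1}{U}}{2} = - \frac{1}{4 U}$)
$y{\left(H{\left(-6,-1 \right)} \right)} - B{\left(180,I{\left(J{\left(1 \right)} \right)} \right)} = 145 - 180 \left(- \frac{1}{4 \left(-5\right)}\right) = 145 - 180 \left(\left(- \frac{1}{4}\right) \left(- \frac{1}{5}\right)\right) = 145 - 180 \cdot \frac{1}{20} = 145 - 9 = 136$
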